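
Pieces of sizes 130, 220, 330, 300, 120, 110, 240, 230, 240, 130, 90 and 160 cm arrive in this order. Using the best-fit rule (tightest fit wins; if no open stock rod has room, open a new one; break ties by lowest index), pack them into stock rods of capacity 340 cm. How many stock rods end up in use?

8

  130 → stock rod 1 (new)  [load 130/340]
  220 → stock rod 2 (new)  [load 220/340]
  330 → stock rod 3 (new)  [load 330/340]
  300 → stock rod 4 (new)  [load 300/340]
  120 → stock rod 2  [load 340/340]
  110 → stock rod 1  [load 240/340]
  240 → stock rod 5 (new)  [load 240/340]
  230 → stock rod 6 (new)  [load 230/340]
  240 → stock rod 7 (new)  [load 240/340]
  130 → stock rod 8 (new)  [load 130/340]
  90 → stock rod 1  [load 330/340]
  160 → stock rod 8  [load 290/340]
8 stock rods opened.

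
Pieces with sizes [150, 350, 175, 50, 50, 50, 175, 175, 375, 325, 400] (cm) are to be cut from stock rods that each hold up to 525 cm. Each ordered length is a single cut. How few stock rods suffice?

5

Total = 400 + 375 + 350 + 325 + 175 + 175 + 175 + 150 + 50 + 50 + 50 = 2275 cm.
Lower bound: ⌈2275/525⌉ = 5 stock rods.
A packing using 5 stock rods:
  stock rod 1: 400 + 50 + 50 = 500
  stock rod 2: 375 + 150 = 525
  stock rod 3: 350 + 175 = 525
  stock rod 4: 325 + 175 = 500
  stock rod 5: 175 + 50 = 225
This matches the lower bound, so 5 is optimal.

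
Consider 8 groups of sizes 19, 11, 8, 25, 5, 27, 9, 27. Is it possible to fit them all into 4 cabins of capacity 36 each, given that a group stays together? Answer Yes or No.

A valid assignment using 4 cabins:
  cabin 1: 27 + 9 = 36
  cabin 2: 27 + 8 = 35
  cabin 3: 25 + 11 = 36
  cabin 4: 19 + 5 = 24
Every load is within 36, so 4 cabins suffice.

Yes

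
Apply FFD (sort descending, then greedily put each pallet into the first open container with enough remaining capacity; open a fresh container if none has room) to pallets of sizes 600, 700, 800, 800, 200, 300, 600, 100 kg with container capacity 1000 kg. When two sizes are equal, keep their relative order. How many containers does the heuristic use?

5

Sorted descending: 800, 800, 700, 600, 600, 300, 200, 100.
  800 → container 1 (new)  [load 800/1000]
  800 → container 2 (new)  [load 800/1000]
  700 → container 3 (new)  [load 700/1000]
  600 → container 4 (new)  [load 600/1000]
  600 → container 5 (new)  [load 600/1000]
  300 → container 3  [load 1000/1000]
  200 → container 1  [load 1000/1000]
  100 → container 2  [load 900/1000]
5 containers opened.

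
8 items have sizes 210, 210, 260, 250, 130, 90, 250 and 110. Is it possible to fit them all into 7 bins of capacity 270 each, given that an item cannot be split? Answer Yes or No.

A valid assignment using 7 bins:
  bin 1: 260 = 260
  bin 2: 250 = 250
  bin 3: 250 = 250
  bin 4: 210 = 210
  bin 5: 210 = 210
  bin 6: 130 + 110 = 240
  bin 7: 90 = 90
Every load is within 270, so 7 bins suffice.

Yes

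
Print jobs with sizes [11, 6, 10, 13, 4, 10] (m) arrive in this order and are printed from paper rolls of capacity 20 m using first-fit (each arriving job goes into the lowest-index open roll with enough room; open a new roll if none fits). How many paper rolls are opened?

  11 → roll 1 (new)  [load 11/20]
  6 → roll 1  [load 17/20]
  10 → roll 2 (new)  [load 10/20]
  13 → roll 3 (new)  [load 13/20]
  4 → roll 2  [load 14/20]
  10 → roll 4 (new)  [load 10/20]
4 paper rolls opened.

4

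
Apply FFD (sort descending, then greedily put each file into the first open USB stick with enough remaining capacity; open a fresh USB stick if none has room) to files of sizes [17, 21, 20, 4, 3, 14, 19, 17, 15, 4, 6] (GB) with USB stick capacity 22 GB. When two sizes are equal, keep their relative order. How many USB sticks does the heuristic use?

Sorted descending: 21, 20, 19, 17, 17, 15, 14, 6, 4, 4, 3.
  21 → USB stick 1 (new)  [load 21/22]
  20 → USB stick 2 (new)  [load 20/22]
  19 → USB stick 3 (new)  [load 19/22]
  17 → USB stick 4 (new)  [load 17/22]
  17 → USB stick 5 (new)  [load 17/22]
  15 → USB stick 6 (new)  [load 15/22]
  14 → USB stick 7 (new)  [load 14/22]
  6 → USB stick 6  [load 21/22]
  4 → USB stick 4  [load 21/22]
  4 → USB stick 5  [load 21/22]
  3 → USB stick 3  [load 22/22]
7 USB sticks opened.

7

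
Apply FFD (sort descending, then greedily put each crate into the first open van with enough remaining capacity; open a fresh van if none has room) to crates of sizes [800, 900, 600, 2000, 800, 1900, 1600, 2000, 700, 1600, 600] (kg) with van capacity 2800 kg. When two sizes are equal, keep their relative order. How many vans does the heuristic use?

Sorted descending: 2000, 2000, 1900, 1600, 1600, 900, 800, 800, 700, 600, 600.
  2000 → van 1 (new)  [load 2000/2800]
  2000 → van 2 (new)  [load 2000/2800]
  1900 → van 3 (new)  [load 1900/2800]
  1600 → van 4 (new)  [load 1600/2800]
  1600 → van 5 (new)  [load 1600/2800]
  900 → van 3  [load 2800/2800]
  800 → van 1  [load 2800/2800]
  800 → van 2  [load 2800/2800]
  700 → van 4  [load 2300/2800]
  600 → van 5  [load 2200/2800]
  600 → van 5  [load 2800/2800]
5 vans opened.

5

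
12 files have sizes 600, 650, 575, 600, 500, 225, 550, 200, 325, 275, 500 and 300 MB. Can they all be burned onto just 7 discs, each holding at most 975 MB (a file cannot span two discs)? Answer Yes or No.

A valid assignment using 7 discs:
  disc 1: 650 + 325 = 975
  disc 2: 600 + 300 = 900
  disc 3: 600 + 275 = 875
  disc 4: 575 + 225 = 800
  disc 5: 550 + 200 = 750
  disc 6: 500 = 500
  disc 7: 500 = 500
Every load is within 975 MB, so 7 discs suffice.

Yes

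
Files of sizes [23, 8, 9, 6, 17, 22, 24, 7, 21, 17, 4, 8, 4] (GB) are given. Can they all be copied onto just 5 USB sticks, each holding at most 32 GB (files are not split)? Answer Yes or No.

Total = 170 GB; ⌈170/32⌉ = 6.
At least 6 USB sticks are required, but only 5 are allowed.

No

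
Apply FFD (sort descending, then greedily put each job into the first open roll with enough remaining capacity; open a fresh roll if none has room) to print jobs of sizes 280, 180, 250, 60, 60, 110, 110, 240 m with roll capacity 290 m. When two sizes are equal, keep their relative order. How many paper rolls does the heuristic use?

Sorted descending: 280, 250, 240, 180, 110, 110, 60, 60.
  280 → roll 1 (new)  [load 280/290]
  250 → roll 2 (new)  [load 250/290]
  240 → roll 3 (new)  [load 240/290]
  180 → roll 4 (new)  [load 180/290]
  110 → roll 4  [load 290/290]
  110 → roll 5 (new)  [load 110/290]
  60 → roll 5  [load 170/290]
  60 → roll 5  [load 230/290]
5 paper rolls opened.

5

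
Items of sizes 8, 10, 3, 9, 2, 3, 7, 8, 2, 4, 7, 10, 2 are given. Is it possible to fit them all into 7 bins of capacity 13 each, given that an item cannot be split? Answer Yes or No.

A valid assignment using 7 bins:
  bin 1: 10 + 3 = 13
  bin 2: 10 + 3 = 13
  bin 3: 9 + 4 = 13
  bin 4: 8 + 2 + 2 = 12
  bin 5: 8 + 2 = 10
  bin 6: 7 = 7
  bin 7: 7 = 7
Every load is within 13, so 7 bins suffice.

Yes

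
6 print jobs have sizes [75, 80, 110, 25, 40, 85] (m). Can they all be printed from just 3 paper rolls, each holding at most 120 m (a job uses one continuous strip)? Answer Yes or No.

Total = 415 m; ⌈415/120⌉ = 4.
At least 4 paper rolls are required, but only 3 are allowed.

No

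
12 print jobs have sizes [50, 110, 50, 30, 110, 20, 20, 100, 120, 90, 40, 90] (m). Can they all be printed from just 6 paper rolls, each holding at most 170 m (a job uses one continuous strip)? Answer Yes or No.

Yes

A valid assignment using 6 paper rolls:
  roll 1: 120 + 50 = 170
  roll 2: 110 + 50 = 160
  roll 3: 110 + 40 + 20 = 170
  roll 4: 100 + 30 + 20 = 150
  roll 5: 90 = 90
  roll 6: 90 = 90
Every load is within 170 m, so 6 paper rolls suffice.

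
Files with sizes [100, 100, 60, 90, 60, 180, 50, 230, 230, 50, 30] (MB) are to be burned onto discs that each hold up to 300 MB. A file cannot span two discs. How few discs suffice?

4

Total = 230 + 230 + 180 + 100 + 100 + 90 + 60 + 60 + 50 + 50 + 30 = 1180 MB.
Lower bound: ⌈1180/300⌉ = 4 discs.
A packing using 4 discs:
  disc 1: 230 + 60 = 290
  disc 2: 230 + 60 = 290
  disc 3: 180 + 90 + 30 = 300
  disc 4: 100 + 100 + 50 + 50 = 300
This matches the lower bound, so 4 is optimal.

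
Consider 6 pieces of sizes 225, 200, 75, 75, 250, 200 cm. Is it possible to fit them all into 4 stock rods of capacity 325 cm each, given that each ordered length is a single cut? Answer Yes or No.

Yes

A valid assignment using 4 stock rods:
  stock rod 1: 250 + 75 = 325
  stock rod 2: 225 + 75 = 300
  stock rod 3: 200 = 200
  stock rod 4: 200 = 200
Every load is within 325 cm, so 4 stock rods suffice.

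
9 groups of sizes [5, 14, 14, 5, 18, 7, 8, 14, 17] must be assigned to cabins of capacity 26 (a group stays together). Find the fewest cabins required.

5

Total = 18 + 17 + 14 + 14 + 14 + 8 + 7 + 5 + 5 = 102.
Lower bound: ⌈102/26⌉ = 4 cabins.
Also, 5 groups each exceed 13, and no two of those can share a cabin, so at least 5 cabins are needed.
A packing using 5 cabins:
  cabin 1: 18 + 8 = 26
  cabin 2: 17 + 7 = 24
  cabin 3: 14 + 5 + 5 = 24
  cabin 4: 14 = 14
  cabin 5: 14 = 14
This matches the lower bound, so 5 is optimal.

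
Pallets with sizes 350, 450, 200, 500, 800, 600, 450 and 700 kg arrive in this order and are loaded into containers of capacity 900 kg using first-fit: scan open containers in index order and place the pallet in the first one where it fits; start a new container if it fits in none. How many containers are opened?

6

  350 → container 1 (new)  [load 350/900]
  450 → container 1  [load 800/900]
  200 → container 2 (new)  [load 200/900]
  500 → container 2  [load 700/900]
  800 → container 3 (new)  [load 800/900]
  600 → container 4 (new)  [load 600/900]
  450 → container 5 (new)  [load 450/900]
  700 → container 6 (new)  [load 700/900]
6 containers opened.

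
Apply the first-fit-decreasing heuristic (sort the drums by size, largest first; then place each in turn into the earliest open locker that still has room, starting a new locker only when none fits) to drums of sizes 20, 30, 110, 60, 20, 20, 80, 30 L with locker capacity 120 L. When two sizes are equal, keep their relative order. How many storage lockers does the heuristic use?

4

Sorted descending: 110, 80, 60, 30, 30, 20, 20, 20.
  110 → locker 1 (new)  [load 110/120]
  80 → locker 2 (new)  [load 80/120]
  60 → locker 3 (new)  [load 60/120]
  30 → locker 2  [load 110/120]
  30 → locker 3  [load 90/120]
  20 → locker 3  [load 110/120]
  20 → locker 4 (new)  [load 20/120]
  20 → locker 4  [load 40/120]
4 storage lockers opened.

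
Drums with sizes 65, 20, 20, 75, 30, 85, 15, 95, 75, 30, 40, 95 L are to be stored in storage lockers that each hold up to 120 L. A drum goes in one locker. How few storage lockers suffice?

Total = 95 + 95 + 85 + 75 + 75 + 65 + 40 + 30 + 30 + 20 + 20 + 15 = 645 L.
Lower bound: ⌈645/120⌉ = 6 storage lockers.
A packing using 6 storage lockers:
  locker 1: 95 + 20 = 115
  locker 2: 95 + 20 = 115
  locker 3: 85 + 30 = 115
  locker 4: 75 + 40 = 115
  locker 5: 75 + 30 + 15 = 120
  locker 6: 65 = 65
This matches the lower bound, so 6 is optimal.

6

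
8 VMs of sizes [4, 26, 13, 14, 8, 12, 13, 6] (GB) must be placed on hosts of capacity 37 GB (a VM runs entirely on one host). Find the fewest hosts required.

3

Total = 26 + 14 + 13 + 13 + 12 + 8 + 6 + 4 = 96 GB.
Lower bound: ⌈96/37⌉ = 3 hosts.
A packing using 3 hosts:
  host 1: 26 + 8 = 34
  host 2: 14 + 13 + 6 + 4 = 37
  host 3: 13 + 12 = 25
This matches the lower bound, so 3 is optimal.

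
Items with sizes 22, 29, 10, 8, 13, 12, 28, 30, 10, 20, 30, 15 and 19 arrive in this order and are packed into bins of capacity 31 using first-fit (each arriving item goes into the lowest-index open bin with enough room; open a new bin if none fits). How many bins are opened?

10

  22 → bin 1 (new)  [load 22/31]
  29 → bin 2 (new)  [load 29/31]
  10 → bin 3 (new)  [load 10/31]
  8 → bin 1  [load 30/31]
  13 → bin 3  [load 23/31]
  12 → bin 4 (new)  [load 12/31]
  28 → bin 5 (new)  [load 28/31]
  30 → bin 6 (new)  [load 30/31]
  10 → bin 4  [load 22/31]
  20 → bin 7 (new)  [load 20/31]
  30 → bin 8 (new)  [load 30/31]
  15 → bin 9 (new)  [load 15/31]
  19 → bin 10 (new)  [load 19/31]
10 bins opened.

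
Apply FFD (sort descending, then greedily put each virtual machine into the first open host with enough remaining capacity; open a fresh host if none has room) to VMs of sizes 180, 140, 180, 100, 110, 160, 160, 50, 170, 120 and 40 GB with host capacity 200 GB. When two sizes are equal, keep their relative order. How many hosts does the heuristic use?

Sorted descending: 180, 180, 170, 160, 160, 140, 120, 110, 100, 50, 40.
  180 → host 1 (new)  [load 180/200]
  180 → host 2 (new)  [load 180/200]
  170 → host 3 (new)  [load 170/200]
  160 → host 4 (new)  [load 160/200]
  160 → host 5 (new)  [load 160/200]
  140 → host 6 (new)  [load 140/200]
  120 → host 7 (new)  [load 120/200]
  110 → host 8 (new)  [load 110/200]
  100 → host 9 (new)  [load 100/200]
  50 → host 6  [load 190/200]
  40 → host 4  [load 200/200]
9 hosts opened.

9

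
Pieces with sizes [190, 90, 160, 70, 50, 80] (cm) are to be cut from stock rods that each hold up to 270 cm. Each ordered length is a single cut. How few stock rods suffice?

Total = 190 + 160 + 90 + 80 + 70 + 50 = 640 cm.
Lower bound: ⌈640/270⌉ = 3 stock rods.
A packing using 3 stock rods:
  stock rod 1: 190 + 80 = 270
  stock rod 2: 160 + 90 = 250
  stock rod 3: 70 + 50 = 120
This matches the lower bound, so 3 is optimal.

3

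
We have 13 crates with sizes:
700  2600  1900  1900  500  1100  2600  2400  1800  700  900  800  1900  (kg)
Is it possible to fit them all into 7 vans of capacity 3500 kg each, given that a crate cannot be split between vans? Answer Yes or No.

A valid assignment using 7 vans:
  van 1: 2600 + 900 = 3500
  van 2: 2600 + 800 = 3400
  van 3: 2400 + 1100 = 3500
  van 4: 1900 + 700 + 700 = 3300
  van 5: 1900 + 500 = 2400
  van 6: 1900 = 1900
  van 7: 1800 = 1800
Every load is within 3500 kg, so 7 vans suffice.

Yes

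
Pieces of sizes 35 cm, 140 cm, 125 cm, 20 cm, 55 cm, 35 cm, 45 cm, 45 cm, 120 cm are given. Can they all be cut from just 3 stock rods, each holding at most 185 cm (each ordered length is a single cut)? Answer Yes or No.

Total = 620 cm; ⌈620/185⌉ = 4.
At least 4 stock rods are required, but only 3 are allowed.

No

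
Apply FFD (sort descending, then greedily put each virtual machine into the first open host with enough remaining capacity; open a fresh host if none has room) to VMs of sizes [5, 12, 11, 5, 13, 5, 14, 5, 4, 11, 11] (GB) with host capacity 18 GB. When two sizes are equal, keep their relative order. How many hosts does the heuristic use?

Sorted descending: 14, 13, 12, 11, 11, 11, 5, 5, 5, 5, 4.
  14 → host 1 (new)  [load 14/18]
  13 → host 2 (new)  [load 13/18]
  12 → host 3 (new)  [load 12/18]
  11 → host 4 (new)  [load 11/18]
  11 → host 5 (new)  [load 11/18]
  11 → host 6 (new)  [load 11/18]
  5 → host 2  [load 18/18]
  5 → host 3  [load 17/18]
  5 → host 4  [load 16/18]
  5 → host 5  [load 16/18]
  4 → host 1  [load 18/18]
6 hosts opened.

6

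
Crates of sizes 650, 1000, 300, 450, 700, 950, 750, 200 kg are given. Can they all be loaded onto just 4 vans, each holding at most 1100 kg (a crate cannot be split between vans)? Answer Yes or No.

Total = 5000 kg; ⌈5000/1100⌉ = 5.
At least 5 vans are required, but only 4 are allowed.

No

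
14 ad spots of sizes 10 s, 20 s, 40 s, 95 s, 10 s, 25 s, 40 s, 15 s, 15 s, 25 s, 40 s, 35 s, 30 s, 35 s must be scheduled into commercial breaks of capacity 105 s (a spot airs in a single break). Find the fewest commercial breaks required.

5

Total = 95 + 40 + 40 + 40 + 35 + 35 + 30 + 25 + 25 + 20 + 15 + 15 + 10 + 10 = 435 s.
Lower bound: ⌈435/105⌉ = 5 commercial breaks.
A packing using 5 commercial breaks:
  break 1: 95 + 10 = 105
  break 2: 40 + 40 + 25 = 105
  break 3: 40 + 35 + 30 = 105
  break 4: 35 + 25 + 20 + 15 + 10 = 105
  break 5: 15 = 15
This matches the lower bound, so 5 is optimal.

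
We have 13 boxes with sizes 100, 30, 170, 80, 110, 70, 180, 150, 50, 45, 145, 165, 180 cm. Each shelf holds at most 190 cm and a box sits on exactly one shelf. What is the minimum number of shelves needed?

Total = 180 + 180 + 170 + 165 + 150 + 145 + 110 + 100 + 80 + 70 + 50 + 45 + 30 = 1475 cm.
Lower bound: ⌈1475/190⌉ = 8 shelves.
A packing using 9 shelves:
  shelf 1: 180 = 180
  shelf 2: 180 = 180
  shelf 3: 170 = 170
  shelf 4: 165 = 165
  shelf 5: 150 + 30 = 180
  shelf 6: 145 + 45 = 190
  shelf 7: 110 + 80 = 190
  shelf 8: 100 + 70 = 170
  shelf 9: 50 = 50
No arrangement into 8 shelves stays within capacity, so 9 is optimal.

9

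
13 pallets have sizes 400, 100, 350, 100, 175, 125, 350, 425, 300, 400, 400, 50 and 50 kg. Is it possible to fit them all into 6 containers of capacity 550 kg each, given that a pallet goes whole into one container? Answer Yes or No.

Total = 3225 kg; ⌈3225/550⌉ = 6.
7 pallets each exceed half the capacity and cannot share a container, forcing at least 7 containers.
At least 7 containers are required, but only 6 are allowed.

No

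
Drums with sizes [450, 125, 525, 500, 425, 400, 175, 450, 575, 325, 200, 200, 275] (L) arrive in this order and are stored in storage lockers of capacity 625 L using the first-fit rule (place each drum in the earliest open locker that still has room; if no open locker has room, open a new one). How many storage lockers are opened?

  450 → locker 1 (new)  [load 450/625]
  125 → locker 1  [load 575/625]
  525 → locker 2 (new)  [load 525/625]
  500 → locker 3 (new)  [load 500/625]
  425 → locker 4 (new)  [load 425/625]
  400 → locker 5 (new)  [load 400/625]
  175 → locker 4  [load 600/625]
  450 → locker 6 (new)  [load 450/625]
  575 → locker 7 (new)  [load 575/625]
  325 → locker 8 (new)  [load 325/625]
  200 → locker 5  [load 600/625]
  200 → locker 8  [load 525/625]
  275 → locker 9 (new)  [load 275/625]
9 storage lockers opened.

9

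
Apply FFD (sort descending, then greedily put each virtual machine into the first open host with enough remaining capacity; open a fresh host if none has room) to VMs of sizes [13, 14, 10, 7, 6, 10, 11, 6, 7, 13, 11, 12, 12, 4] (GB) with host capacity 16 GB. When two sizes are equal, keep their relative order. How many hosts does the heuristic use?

10

Sorted descending: 14, 13, 13, 12, 12, 11, 11, 10, 10, 7, 7, 6, 6, 4.
  14 → host 1 (new)  [load 14/16]
  13 → host 2 (new)  [load 13/16]
  13 → host 3 (new)  [load 13/16]
  12 → host 4 (new)  [load 12/16]
  12 → host 5 (new)  [load 12/16]
  11 → host 6 (new)  [load 11/16]
  11 → host 7 (new)  [load 11/16]
  10 → host 8 (new)  [load 10/16]
  10 → host 9 (new)  [load 10/16]
  7 → host 10 (new)  [load 7/16]
  7 → host 10  [load 14/16]
  6 → host 8  [load 16/16]
  6 → host 9  [load 16/16]
  4 → host 4  [load 16/16]
10 hosts opened.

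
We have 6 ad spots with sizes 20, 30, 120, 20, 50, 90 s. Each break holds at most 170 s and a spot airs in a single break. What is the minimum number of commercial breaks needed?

Total = 120 + 90 + 50 + 30 + 20 + 20 = 330 s.
Lower bound: ⌈330/170⌉ = 2 commercial breaks.
A packing using 2 commercial breaks:
  break 1: 120 + 50 = 170
  break 2: 90 + 30 + 20 + 20 = 160
This matches the lower bound, so 2 is optimal.

2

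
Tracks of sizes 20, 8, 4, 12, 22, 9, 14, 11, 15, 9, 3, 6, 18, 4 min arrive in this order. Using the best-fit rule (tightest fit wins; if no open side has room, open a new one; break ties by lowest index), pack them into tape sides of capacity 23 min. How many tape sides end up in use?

  20 → side 1 (new)  [load 20/23]
  8 → side 2 (new)  [load 8/23]
  4 → side 2  [load 12/23]
  12 → side 3 (new)  [load 12/23]
  22 → side 4 (new)  [load 22/23]
  9 → side 2  [load 21/23]
  14 → side 5 (new)  [load 14/23]
  11 → side 3  [load 23/23]
  15 → side 6 (new)  [load 15/23]
  9 → side 5  [load 23/23]
  3 → side 1  [load 23/23]
  6 → side 6  [load 21/23]
  18 → side 7 (new)  [load 18/23]
  4 → side 7  [load 22/23]
7 tape sides opened.

7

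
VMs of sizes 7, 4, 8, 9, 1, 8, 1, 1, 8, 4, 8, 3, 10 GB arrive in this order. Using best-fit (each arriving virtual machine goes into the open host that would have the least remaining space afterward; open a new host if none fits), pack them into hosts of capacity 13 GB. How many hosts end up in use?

  7 → host 1 (new)  [load 7/13]
  4 → host 1  [load 11/13]
  8 → host 2 (new)  [load 8/13]
  9 → host 3 (new)  [load 9/13]
  1 → host 1  [load 12/13]
  8 → host 4 (new)  [load 8/13]
  1 → host 1  [load 13/13]
  1 → host 3  [load 10/13]
  8 → host 5 (new)  [load 8/13]
  4 → host 2  [load 12/13]
  8 → host 6 (new)  [load 8/13]
  3 → host 3  [load 13/13]
  10 → host 7 (new)  [load 10/13]
7 hosts opened.

7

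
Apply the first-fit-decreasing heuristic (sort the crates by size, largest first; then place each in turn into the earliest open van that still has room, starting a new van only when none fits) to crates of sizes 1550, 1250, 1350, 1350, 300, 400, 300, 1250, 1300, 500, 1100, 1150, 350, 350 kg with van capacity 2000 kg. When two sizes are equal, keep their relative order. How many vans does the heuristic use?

Sorted descending: 1550, 1350, 1350, 1300, 1250, 1250, 1150, 1100, 500, 400, 350, 350, 300, 300.
  1550 → van 1 (new)  [load 1550/2000]
  1350 → van 2 (new)  [load 1350/2000]
  1350 → van 3 (new)  [load 1350/2000]
  1300 → van 4 (new)  [load 1300/2000]
  1250 → van 5 (new)  [load 1250/2000]
  1250 → van 6 (new)  [load 1250/2000]
  1150 → van 7 (new)  [load 1150/2000]
  1100 → van 8 (new)  [load 1100/2000]
  500 → van 2  [load 1850/2000]
  400 → van 1  [load 1950/2000]
  350 → van 3  [load 1700/2000]
  350 → van 4  [load 1650/2000]
  300 → van 3  [load 2000/2000]
  300 → van 4  [load 1950/2000]
8 vans opened.

8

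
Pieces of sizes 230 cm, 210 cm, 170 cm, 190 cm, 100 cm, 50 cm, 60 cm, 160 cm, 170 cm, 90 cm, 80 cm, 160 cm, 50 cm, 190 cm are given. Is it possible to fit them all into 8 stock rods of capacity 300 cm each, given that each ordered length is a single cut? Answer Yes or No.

Yes

A valid assignment using 8 stock rods:
  stock rod 1: 230 + 60 = 290
  stock rod 2: 210 + 90 = 300
  stock rod 3: 190 + 100 = 290
  stock rod 4: 190 + 80 = 270
  stock rod 5: 170 + 50 + 50 = 270
  stock rod 6: 170 = 170
  stock rod 7: 160 = 160
  stock rod 8: 160 = 160
Every load is within 300 cm, so 8 stock rods suffice.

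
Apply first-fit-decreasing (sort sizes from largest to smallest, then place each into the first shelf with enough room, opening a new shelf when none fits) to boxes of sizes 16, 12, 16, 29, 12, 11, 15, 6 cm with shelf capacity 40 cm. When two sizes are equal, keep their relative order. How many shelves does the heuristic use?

3

Sorted descending: 29, 16, 16, 15, 12, 12, 11, 6.
  29 → shelf 1 (new)  [load 29/40]
  16 → shelf 2 (new)  [load 16/40]
  16 → shelf 2  [load 32/40]
  15 → shelf 3 (new)  [load 15/40]
  12 → shelf 3  [load 27/40]
  12 → shelf 3  [load 39/40]
  11 → shelf 1  [load 40/40]
  6 → shelf 2  [load 38/40]
3 shelves opened.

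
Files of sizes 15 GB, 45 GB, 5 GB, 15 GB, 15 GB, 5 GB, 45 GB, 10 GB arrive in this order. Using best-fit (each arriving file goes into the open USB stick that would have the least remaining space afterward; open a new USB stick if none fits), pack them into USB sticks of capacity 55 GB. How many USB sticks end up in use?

  15 → USB stick 1 (new)  [load 15/55]
  45 → USB stick 2 (new)  [load 45/55]
  5 → USB stick 2  [load 50/55]
  15 → USB stick 1  [load 30/55]
  15 → USB stick 1  [load 45/55]
  5 → USB stick 2  [load 55/55]
  45 → USB stick 3 (new)  [load 45/55]
  10 → USB stick 1  [load 55/55]
3 USB sticks opened.

3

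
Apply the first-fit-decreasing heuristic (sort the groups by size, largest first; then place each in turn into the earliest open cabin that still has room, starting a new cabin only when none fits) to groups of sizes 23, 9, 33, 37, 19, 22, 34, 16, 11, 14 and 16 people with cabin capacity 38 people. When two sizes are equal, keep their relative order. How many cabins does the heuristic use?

7

Sorted descending: 37, 34, 33, 23, 22, 19, 16, 16, 14, 11, 9.
  37 → cabin 1 (new)  [load 37/38]
  34 → cabin 2 (new)  [load 34/38]
  33 → cabin 3 (new)  [load 33/38]
  23 → cabin 4 (new)  [load 23/38]
  22 → cabin 5 (new)  [load 22/38]
  19 → cabin 6 (new)  [load 19/38]
  16 → cabin 5  [load 38/38]
  16 → cabin 6  [load 35/38]
  14 → cabin 4  [load 37/38]
  11 → cabin 7 (new)  [load 11/38]
  9 → cabin 7  [load 20/38]
7 cabins opened.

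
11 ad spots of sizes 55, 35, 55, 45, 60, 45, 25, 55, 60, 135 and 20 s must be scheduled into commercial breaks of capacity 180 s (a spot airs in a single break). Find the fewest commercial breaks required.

4

Total = 135 + 60 + 60 + 55 + 55 + 55 + 45 + 45 + 35 + 25 + 20 = 590 s.
Lower bound: ⌈590/180⌉ = 4 commercial breaks.
A packing using 4 commercial breaks:
  break 1: 135 + 45 = 180
  break 2: 60 + 60 + 55 = 175
  break 3: 55 + 55 + 45 + 25 = 180
  break 4: 35 + 20 = 55
This matches the lower bound, so 4 is optimal.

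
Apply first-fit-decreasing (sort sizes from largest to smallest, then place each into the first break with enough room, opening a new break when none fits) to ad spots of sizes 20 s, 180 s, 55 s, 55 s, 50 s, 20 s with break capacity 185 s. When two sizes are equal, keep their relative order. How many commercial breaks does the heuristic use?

Sorted descending: 180, 55, 55, 50, 20, 20.
  180 → break 1 (new)  [load 180/185]
  55 → break 2 (new)  [load 55/185]
  55 → break 2  [load 110/185]
  50 → break 2  [load 160/185]
  20 → break 2  [load 180/185]
  20 → break 3 (new)  [load 20/185]
3 commercial breaks opened.

3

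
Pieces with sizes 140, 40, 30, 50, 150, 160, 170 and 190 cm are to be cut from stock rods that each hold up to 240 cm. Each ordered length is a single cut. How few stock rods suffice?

Total = 190 + 170 + 160 + 150 + 140 + 50 + 40 + 30 = 930 cm.
Lower bound: ⌈930/240⌉ = 4 stock rods.
Also, 5 pieces each exceed 120 cm, and no two of those can share a stock rod, so at least 5 stock rods are needed.
A packing using 5 stock rods:
  stock rod 1: 190 + 50 = 240
  stock rod 2: 170 + 40 + 30 = 240
  stock rod 3: 160 = 160
  stock rod 4: 150 = 150
  stock rod 5: 140 = 140
This matches the lower bound, so 5 is optimal.

5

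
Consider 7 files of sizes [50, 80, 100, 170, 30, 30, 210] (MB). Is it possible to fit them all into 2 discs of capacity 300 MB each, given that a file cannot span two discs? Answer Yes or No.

Total = 670 MB; ⌈670/300⌉ = 3.
At least 3 discs are required, but only 2 are allowed.

No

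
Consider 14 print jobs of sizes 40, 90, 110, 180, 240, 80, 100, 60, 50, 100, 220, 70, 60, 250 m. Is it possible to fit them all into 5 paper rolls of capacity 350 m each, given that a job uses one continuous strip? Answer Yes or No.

A valid assignment using 5 paper rolls:
  roll 1: 250 + 100 = 350
  roll 2: 240 + 110 = 350
  roll 3: 220 + 100 = 320
  roll 4: 180 + 90 + 80 = 350
  roll 5: 70 + 60 + 60 + 50 + 40 = 280
Every load is within 350 m, so 5 paper rolls suffice.

Yes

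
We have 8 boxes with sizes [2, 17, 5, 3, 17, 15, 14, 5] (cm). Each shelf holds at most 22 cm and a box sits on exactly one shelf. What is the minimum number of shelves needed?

Total = 17 + 17 + 15 + 14 + 5 + 5 + 3 + 2 = 78 cm.
Lower bound: ⌈78/22⌉ = 4 shelves.
A packing using 4 shelves:
  shelf 1: 17 + 5 = 22
  shelf 2: 17 + 5 = 22
  shelf 3: 15 + 3 + 2 = 20
  shelf 4: 14 = 14
This matches the lower bound, so 4 is optimal.

4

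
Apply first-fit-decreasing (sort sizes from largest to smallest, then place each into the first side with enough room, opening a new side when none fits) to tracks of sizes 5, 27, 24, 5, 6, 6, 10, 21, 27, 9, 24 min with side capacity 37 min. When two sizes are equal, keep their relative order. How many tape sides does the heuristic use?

5

Sorted descending: 27, 27, 24, 24, 21, 10, 9, 6, 6, 5, 5.
  27 → side 1 (new)  [load 27/37]
  27 → side 2 (new)  [load 27/37]
  24 → side 3 (new)  [load 24/37]
  24 → side 4 (new)  [load 24/37]
  21 → side 5 (new)  [load 21/37]
  10 → side 1  [load 37/37]
  9 → side 2  [load 36/37]
  6 → side 3  [load 30/37]
  6 → side 3  [load 36/37]
  5 → side 4  [load 29/37]
  5 → side 4  [load 34/37]
5 tape sides opened.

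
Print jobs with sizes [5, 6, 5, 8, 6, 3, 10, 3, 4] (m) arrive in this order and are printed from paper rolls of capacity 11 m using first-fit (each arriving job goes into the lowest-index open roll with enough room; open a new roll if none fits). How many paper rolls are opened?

5

  5 → roll 1 (new)  [load 5/11]
  6 → roll 1  [load 11/11]
  5 → roll 2 (new)  [load 5/11]
  8 → roll 3 (new)  [load 8/11]
  6 → roll 2  [load 11/11]
  3 → roll 3  [load 11/11]
  10 → roll 4 (new)  [load 10/11]
  3 → roll 5 (new)  [load 3/11]
  4 → roll 5  [load 7/11]
5 paper rolls opened.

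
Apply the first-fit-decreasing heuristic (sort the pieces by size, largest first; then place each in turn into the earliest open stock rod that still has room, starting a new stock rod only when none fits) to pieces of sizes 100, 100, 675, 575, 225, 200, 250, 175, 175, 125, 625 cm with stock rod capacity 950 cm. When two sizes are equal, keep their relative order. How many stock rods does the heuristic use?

4

Sorted descending: 675, 625, 575, 250, 225, 200, 175, 175, 125, 100, 100.
  675 → stock rod 1 (new)  [load 675/950]
  625 → stock rod 2 (new)  [load 625/950]
  575 → stock rod 3 (new)  [load 575/950]
  250 → stock rod 1  [load 925/950]
  225 → stock rod 2  [load 850/950]
  200 → stock rod 3  [load 775/950]
  175 → stock rod 3  [load 950/950]
  175 → stock rod 4 (new)  [load 175/950]
  125 → stock rod 4  [load 300/950]
  100 → stock rod 2  [load 950/950]
  100 → stock rod 4  [load 400/950]
4 stock rods opened.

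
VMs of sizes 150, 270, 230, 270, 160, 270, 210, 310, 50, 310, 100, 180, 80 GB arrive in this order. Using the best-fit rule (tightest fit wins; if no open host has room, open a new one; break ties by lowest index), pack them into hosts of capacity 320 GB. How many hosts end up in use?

9

  150 → host 1 (new)  [load 150/320]
  270 → host 2 (new)  [load 270/320]
  230 → host 3 (new)  [load 230/320]
  270 → host 4 (new)  [load 270/320]
  160 → host 1  [load 310/320]
  270 → host 5 (new)  [load 270/320]
  210 → host 6 (new)  [load 210/320]
  310 → host 7 (new)  [load 310/320]
  50 → host 2  [load 320/320]
  310 → host 8 (new)  [load 310/320]
  100 → host 6  [load 310/320]
  180 → host 9 (new)  [load 180/320]
  80 → host 3  [load 310/320]
9 hosts opened.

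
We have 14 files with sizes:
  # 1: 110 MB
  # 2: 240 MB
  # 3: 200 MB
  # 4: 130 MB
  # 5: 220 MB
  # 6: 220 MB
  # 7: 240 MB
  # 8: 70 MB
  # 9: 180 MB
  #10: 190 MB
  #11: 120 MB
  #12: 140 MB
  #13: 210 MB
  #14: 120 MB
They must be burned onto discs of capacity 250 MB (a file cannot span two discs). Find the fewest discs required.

Total = 240 + 240 + 220 + 220 + 210 + 200 + 190 + 180 + 140 + 130 + 120 + 120 + 110 + 70 = 2390 MB.
Lower bound: ⌈2390/250⌉ = 10 discs.
A packing using 11 discs:
  disc 1: 240 = 240
  disc 2: 240 = 240
  disc 3: 220 = 220
  disc 4: 220 = 220
  disc 5: 210 = 210
  disc 6: 200 = 200
  disc 7: 190 = 190
  disc 8: 180 + 70 = 250
  disc 9: 140 + 110 = 250
  disc 10: 130 + 120 = 250
  disc 11: 120 = 120
No arrangement into 10 discs stays within capacity, so 11 is optimal.

11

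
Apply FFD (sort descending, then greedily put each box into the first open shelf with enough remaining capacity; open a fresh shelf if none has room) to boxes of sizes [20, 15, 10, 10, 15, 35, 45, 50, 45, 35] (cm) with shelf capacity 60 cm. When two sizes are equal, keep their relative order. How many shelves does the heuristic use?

Sorted descending: 50, 45, 45, 35, 35, 20, 15, 15, 10, 10.
  50 → shelf 1 (new)  [load 50/60]
  45 → shelf 2 (new)  [load 45/60]
  45 → shelf 3 (new)  [load 45/60]
  35 → shelf 4 (new)  [load 35/60]
  35 → shelf 5 (new)  [load 35/60]
  20 → shelf 4  [load 55/60]
  15 → shelf 2  [load 60/60]
  15 → shelf 3  [load 60/60]
  10 → shelf 1  [load 60/60]
  10 → shelf 5  [load 45/60]
5 shelves opened.

5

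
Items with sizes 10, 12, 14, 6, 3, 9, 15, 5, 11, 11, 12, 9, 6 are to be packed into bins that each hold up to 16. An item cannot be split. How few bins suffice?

9

Total = 15 + 14 + 12 + 12 + 11 + 11 + 10 + 9 + 9 + 6 + 6 + 5 + 3 = 123.
Lower bound: ⌈123/16⌉ = 8 bins.
Also, 9 items each exceed 8, and no two of those can share a bin, so at least 9 bins are needed.
A packing using 9 bins:
  bin 1: 15 = 15
  bin 2: 14 = 14
  bin 3: 12 + 3 = 15
  bin 4: 12 = 12
  bin 5: 11 + 5 = 16
  bin 6: 11 = 11
  bin 7: 10 + 6 = 16
  bin 8: 9 + 6 = 15
  bin 9: 9 = 9
This matches the lower bound, so 9 is optimal.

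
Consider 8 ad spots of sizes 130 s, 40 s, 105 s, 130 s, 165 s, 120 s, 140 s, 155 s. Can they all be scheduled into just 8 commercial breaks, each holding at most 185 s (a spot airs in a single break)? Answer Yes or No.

A valid assignment using 7 commercial breaks:
  break 1: 165 = 165
  break 2: 155 = 155
  break 3: 140 + 40 = 180
  break 4: 130 = 130
  break 5: 130 = 130
  break 6: 120 = 120
  break 7: 105 = 105
That uses only 7 ≤ 8, so 8 commercial breaks are enough.

Yes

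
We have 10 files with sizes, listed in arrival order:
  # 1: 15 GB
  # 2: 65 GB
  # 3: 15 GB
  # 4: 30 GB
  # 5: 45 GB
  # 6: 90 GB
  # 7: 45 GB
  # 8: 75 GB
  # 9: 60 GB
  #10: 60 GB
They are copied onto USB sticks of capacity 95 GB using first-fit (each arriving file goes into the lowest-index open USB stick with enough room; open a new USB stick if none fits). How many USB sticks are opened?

7

  15 → USB stick 1 (new)  [load 15/95]
  65 → USB stick 1  [load 80/95]
  15 → USB stick 1  [load 95/95]
  30 → USB stick 2 (new)  [load 30/95]
  45 → USB stick 2  [load 75/95]
  90 → USB stick 3 (new)  [load 90/95]
  45 → USB stick 4 (new)  [load 45/95]
  75 → USB stick 5 (new)  [load 75/95]
  60 → USB stick 6 (new)  [load 60/95]
  60 → USB stick 7 (new)  [load 60/95]
7 USB sticks opened.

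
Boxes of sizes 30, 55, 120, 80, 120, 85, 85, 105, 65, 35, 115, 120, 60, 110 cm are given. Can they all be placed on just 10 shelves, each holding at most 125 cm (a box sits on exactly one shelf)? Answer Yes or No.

Total = 1185 cm; ⌈1185/125⌉ = 10.
The bound of 10 does not rule out 10, but exhaustive search shows no assignment into 10 shelves of capacity 125 cm exists — the minimum is 11.

No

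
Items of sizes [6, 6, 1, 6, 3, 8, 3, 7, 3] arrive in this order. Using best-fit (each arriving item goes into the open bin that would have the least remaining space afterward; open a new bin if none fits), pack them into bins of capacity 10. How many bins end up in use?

5

  6 → bin 1 (new)  [load 6/10]
  6 → bin 2 (new)  [load 6/10]
  1 → bin 1  [load 7/10]
  6 → bin 3 (new)  [load 6/10]
  3 → bin 1  [load 10/10]
  8 → bin 4 (new)  [load 8/10]
  3 → bin 2  [load 9/10]
  7 → bin 5 (new)  [load 7/10]
  3 → bin 5  [load 10/10]
5 bins opened.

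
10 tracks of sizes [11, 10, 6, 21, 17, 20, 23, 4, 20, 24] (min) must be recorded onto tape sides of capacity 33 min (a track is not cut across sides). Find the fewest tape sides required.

6

Total = 24 + 23 + 21 + 20 + 20 + 17 + 11 + 10 + 6 + 4 = 156 min.
Lower bound: ⌈156/33⌉ = 5 tape sides.
Also, 6 tracks each exceed 33/2 min, and no two of those can share a side, so at least 6 tape sides are needed.
A packing using 6 tape sides:
  side 1: 24 + 6 = 30
  side 2: 23 + 10 = 33
  side 3: 21 + 11 = 32
  side 4: 20 + 4 = 24
  side 5: 20 = 20
  side 6: 17 = 17
This matches the lower bound, so 6 is optimal.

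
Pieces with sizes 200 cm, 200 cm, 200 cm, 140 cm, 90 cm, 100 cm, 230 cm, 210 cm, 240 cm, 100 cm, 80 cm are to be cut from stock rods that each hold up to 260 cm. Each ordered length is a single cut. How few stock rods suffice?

Total = 240 + 230 + 210 + 200 + 200 + 200 + 140 + 100 + 100 + 90 + 80 = 1790 cm.
Lower bound: ⌈1790/260⌉ = 7 stock rods.
A packing using 9 stock rods:
  stock rod 1: 240 = 240
  stock rod 2: 230 = 230
  stock rod 3: 210 = 210
  stock rod 4: 200 = 200
  stock rod 5: 200 = 200
  stock rod 6: 200 = 200
  stock rod 7: 140 + 100 = 240
  stock rod 8: 100 + 90 = 190
  stock rod 9: 80 = 80
No arrangement into 8 stock rods stays within capacity, so 9 is optimal.

9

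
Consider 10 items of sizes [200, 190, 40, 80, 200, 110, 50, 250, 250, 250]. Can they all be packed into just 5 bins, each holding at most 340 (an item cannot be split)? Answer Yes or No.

No

Total = 1620; ⌈1620/340⌉ = 5.
6 items each exceed half the capacity and cannot share a bin, forcing at least 6 bins.
At least 6 bins are required, but only 5 are allowed.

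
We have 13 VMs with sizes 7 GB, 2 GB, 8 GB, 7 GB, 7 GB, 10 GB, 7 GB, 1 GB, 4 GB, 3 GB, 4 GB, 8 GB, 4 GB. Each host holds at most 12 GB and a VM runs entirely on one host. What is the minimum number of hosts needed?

7

Total = 10 + 8 + 8 + 7 + 7 + 7 + 7 + 4 + 4 + 4 + 3 + 2 + 1 = 72 GB.
Lower bound: ⌈72/12⌉ = 6 hosts.
Also, 7 VMs each exceed 6 GB, and no two of those can share a host, so at least 7 hosts are needed.
A packing using 7 hosts:
  host 1: 10 + 2 = 12
  host 2: 8 + 4 = 12
  host 3: 8 + 4 = 12
  host 4: 7 + 4 + 1 = 12
  host 5: 7 + 3 = 10
  host 6: 7 = 7
  host 7: 7 = 7
This matches the lower bound, so 7 is optimal.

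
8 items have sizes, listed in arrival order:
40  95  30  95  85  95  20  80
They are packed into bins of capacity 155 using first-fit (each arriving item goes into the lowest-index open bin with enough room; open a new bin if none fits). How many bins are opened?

  40 → bin 1 (new)  [load 40/155]
  95 → bin 1  [load 135/155]
  30 → bin 2 (new)  [load 30/155]
  95 → bin 2  [load 125/155]
  85 → bin 3 (new)  [load 85/155]
  95 → bin 4 (new)  [load 95/155]
  20 → bin 1  [load 155/155]
  80 → bin 5 (new)  [load 80/155]
5 bins opened.

5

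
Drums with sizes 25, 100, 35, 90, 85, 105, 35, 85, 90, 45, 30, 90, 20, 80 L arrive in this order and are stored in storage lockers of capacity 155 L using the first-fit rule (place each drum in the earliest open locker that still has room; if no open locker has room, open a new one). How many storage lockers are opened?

  25 → locker 1 (new)  [load 25/155]
  100 → locker 1  [load 125/155]
  35 → locker 2 (new)  [load 35/155]
  90 → locker 2  [load 125/155]
  85 → locker 3 (new)  [load 85/155]
  105 → locker 4 (new)  [load 105/155]
  35 → locker 3  [load 120/155]
  85 → locker 5 (new)  [load 85/155]
  90 → locker 6 (new)  [load 90/155]
  45 → locker 4  [load 150/155]
  30 → locker 1  [load 155/155]
  90 → locker 7 (new)  [load 90/155]
  20 → locker 2  [load 145/155]
  80 → locker 8 (new)  [load 80/155]
8 storage lockers opened.

8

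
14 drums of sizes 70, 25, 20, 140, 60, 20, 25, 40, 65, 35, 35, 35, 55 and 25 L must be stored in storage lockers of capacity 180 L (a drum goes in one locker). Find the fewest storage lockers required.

4

Total = 140 + 70 + 65 + 60 + 55 + 40 + 35 + 35 + 35 + 25 + 25 + 25 + 20 + 20 = 650 L.
Lower bound: ⌈650/180⌉ = 4 storage lockers.
A packing using 4 storage lockers:
  locker 1: 140 + 40 = 180
  locker 2: 70 + 65 + 35 = 170
  locker 3: 60 + 55 + 35 + 25 = 175
  locker 4: 35 + 25 + 25 + 20 + 20 = 125
This matches the lower bound, so 4 is optimal.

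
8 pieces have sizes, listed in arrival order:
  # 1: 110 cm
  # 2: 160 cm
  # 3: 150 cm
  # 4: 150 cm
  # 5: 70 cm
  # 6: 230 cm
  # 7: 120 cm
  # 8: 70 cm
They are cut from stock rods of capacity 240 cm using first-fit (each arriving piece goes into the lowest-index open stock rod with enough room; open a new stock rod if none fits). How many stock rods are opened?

  110 → stock rod 1 (new)  [load 110/240]
  160 → stock rod 2 (new)  [load 160/240]
  150 → stock rod 3 (new)  [load 150/240]
  150 → stock rod 4 (new)  [load 150/240]
  70 → stock rod 1  [load 180/240]
  230 → stock rod 5 (new)  [load 230/240]
  120 → stock rod 6 (new)  [load 120/240]
  70 → stock rod 2  [load 230/240]
6 stock rods opened.

6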